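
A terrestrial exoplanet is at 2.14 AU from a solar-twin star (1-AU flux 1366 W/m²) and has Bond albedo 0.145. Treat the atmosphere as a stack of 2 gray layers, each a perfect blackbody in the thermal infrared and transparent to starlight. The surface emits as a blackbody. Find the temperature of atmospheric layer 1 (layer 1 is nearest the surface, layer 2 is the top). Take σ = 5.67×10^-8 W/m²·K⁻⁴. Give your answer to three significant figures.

Irradiance scales as 1/d², so S = 1366 W/m² × (1/2.14)² = 298.3 W/m².
Top-of-atmosphere balance: σT_e⁴ = S(1−α)/4 = 63.76 W/m² → T_e = 183.1 K.
In the N-layer model, layer k (counted from the surface) has T_k = (N+1−k)^(1/4)·T_e.
With k = 1: T_1 = (2+1−1)^¼·183.1 K = 217.8 K.

218 K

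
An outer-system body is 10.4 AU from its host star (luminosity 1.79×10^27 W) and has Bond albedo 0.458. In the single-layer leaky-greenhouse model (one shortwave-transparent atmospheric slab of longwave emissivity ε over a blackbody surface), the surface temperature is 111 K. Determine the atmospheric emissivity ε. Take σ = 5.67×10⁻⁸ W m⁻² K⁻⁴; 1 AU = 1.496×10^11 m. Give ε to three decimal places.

d = 10.4 × 1.496×10^11 m = 1.556×10^12 m.
S = L/(4πd²) = 58.85 W m⁻².
Effective temperature: T_e = [S(1−α)/(4σ)]^(1/4) = 108.9 K.
T_s⁴ = T_e⁴·2/(2−ε) → ε = 2 − 2(T_e/T_s)⁴ = 2 − 2·(108.9/111)⁴ = 0.1473.

0.147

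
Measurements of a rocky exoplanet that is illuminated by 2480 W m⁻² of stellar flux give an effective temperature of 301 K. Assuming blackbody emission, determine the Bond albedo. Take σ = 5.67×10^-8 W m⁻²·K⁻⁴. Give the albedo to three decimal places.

Energy balance: S(1−α)/4 = σT⁴, so 1−α = 4σT⁴/S.
σT⁴ = 465.4 W m⁻², so 4σT⁴ = 1862 W m⁻².
1−α = 1862/2480 = 0.7507, so α = 0.2493.

0.249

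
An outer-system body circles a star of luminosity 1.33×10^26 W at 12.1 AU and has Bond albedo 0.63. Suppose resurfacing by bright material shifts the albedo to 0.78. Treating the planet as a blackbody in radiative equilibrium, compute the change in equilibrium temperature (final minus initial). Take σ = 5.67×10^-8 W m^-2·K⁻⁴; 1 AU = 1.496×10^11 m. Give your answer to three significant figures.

-5.84 K

d = 12.1 × 1.496×10^11 m = 1.810×10^12 m.
Spreading L over a sphere of radius d: S = 1.33×10^26/(4π·1.81×10^12²) = 3.230 W m^-2.
Before: T₁ = [3.230·0.37/(4σ)]^(1/4) = 47.91 K.
With α = 0.78, T₂ = 42.07 K.
Change: 42.07 − 47.91 = -5.839 K.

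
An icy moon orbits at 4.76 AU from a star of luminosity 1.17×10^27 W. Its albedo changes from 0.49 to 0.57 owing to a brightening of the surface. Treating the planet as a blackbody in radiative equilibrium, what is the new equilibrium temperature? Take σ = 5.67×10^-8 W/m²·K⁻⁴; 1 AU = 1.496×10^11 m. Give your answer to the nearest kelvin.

137 K

d = 4.76 × 1.496×10^11 m = 7.121×10^11 m.
Spreading L over a sphere of radius d: S = 1.17×10^27/(4π·7.12×10^11²) = 183.6 W/m².
T₂ = [S(1−α₂)/(4σ)]^(1/4) = [183.6·0.43/(4σ)]^(1/4) = 136.6 K.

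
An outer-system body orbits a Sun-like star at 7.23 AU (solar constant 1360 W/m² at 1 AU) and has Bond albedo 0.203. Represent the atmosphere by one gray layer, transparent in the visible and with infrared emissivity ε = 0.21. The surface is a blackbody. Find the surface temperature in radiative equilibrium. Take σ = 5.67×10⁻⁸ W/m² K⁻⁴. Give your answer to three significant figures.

101 K

By the inverse-square law, S = 1360/7.23² = 26.02 W/m².
Effective emission temperature (TOA balance): σT_e⁴ = S(1−α)/4 = 5.184 W/m² → T_e = 97.78 K.
Surface balance with a leaky layer gives σT_s⁴ = σT_e⁴·2/(2−ε), so T_s = T_e·[2/(2−0.21)]^(1/4) = 100.5 K.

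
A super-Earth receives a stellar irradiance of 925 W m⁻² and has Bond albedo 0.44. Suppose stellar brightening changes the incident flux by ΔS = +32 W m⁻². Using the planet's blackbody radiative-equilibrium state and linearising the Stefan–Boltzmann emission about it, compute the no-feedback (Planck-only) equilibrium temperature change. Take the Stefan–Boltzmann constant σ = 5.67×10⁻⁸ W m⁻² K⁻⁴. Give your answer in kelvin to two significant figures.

The baseline emission temperature is T_e = 218.6 K.
ΔF = Δ[S(1−α)]/4 = (1−0.44)·+32/4 = 4.480 W m⁻².
The Planck feedback parameter is 4σT_e³ = 2.370 W m⁻²/K.
ΔT₀ = ΔF/λ_P = 4.480/2.370 = 1.89 K.

1.9 kelvin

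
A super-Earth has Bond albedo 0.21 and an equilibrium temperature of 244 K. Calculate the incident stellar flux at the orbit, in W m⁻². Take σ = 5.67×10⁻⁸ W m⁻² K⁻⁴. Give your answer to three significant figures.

Invert the energy balance for S: S = 4σT⁴/(1−α).
The emitted flux is σT⁴ = 201.0 W m⁻².
S = 4·201.0/0.79 = 1018 W m⁻².

1020 W m⁻²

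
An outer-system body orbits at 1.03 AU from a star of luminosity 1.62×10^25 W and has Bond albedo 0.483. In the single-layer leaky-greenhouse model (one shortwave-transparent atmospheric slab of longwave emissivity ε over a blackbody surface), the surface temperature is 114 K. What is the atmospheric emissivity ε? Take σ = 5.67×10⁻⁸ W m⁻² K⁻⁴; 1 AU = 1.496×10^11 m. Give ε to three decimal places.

0.534

d = 1.03 × 1.496×10^11 m = 1.541×10^11 m.
S = L/(4πd²) = 54.30 W m⁻².
First, T_e = [54.30·(1−0.483)/(4σ)]^(1/4) = 105.5 K.
T_s⁴ = T_e⁴·2/(2−ε) → ε = 2 − 2(T_e/T_s)⁴ = 2 − 2·(105.5/114)⁴ = 0.5344.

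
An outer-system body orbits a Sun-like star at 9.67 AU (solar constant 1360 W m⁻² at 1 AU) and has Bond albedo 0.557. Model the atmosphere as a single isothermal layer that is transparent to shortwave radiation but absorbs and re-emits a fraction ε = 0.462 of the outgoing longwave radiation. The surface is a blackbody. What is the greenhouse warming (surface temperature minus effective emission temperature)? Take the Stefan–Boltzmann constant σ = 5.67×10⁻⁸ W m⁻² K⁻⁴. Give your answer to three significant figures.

4.95 kelvin

Flux at the orbit: S = 1360/(9.67)² = 14.54 W m⁻².
At the top of the atmosphere, σT_e⁴ = S(1−α)/4 = 1.611 W m⁻², giving T_e = 73.01 K.
Surface balance with a leaky layer gives σT_s⁴ = σT_e⁴·2/(2−ε), so T_s = T_e·[2/(2−0.462)]^(1/4) = 77.96 K.
T_s − T_e = 77.96 − 73.01 = 4.955 K.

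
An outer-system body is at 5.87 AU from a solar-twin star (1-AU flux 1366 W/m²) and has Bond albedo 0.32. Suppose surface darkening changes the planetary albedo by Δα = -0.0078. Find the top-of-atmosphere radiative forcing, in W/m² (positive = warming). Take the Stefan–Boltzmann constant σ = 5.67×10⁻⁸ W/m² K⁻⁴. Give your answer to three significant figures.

0.0773 W/m²

Irradiance scales as 1/d², so S = 1366 W/m² × (1/5.87)² = 39.64 W/m².
ΔF = −(S/4)Δα = −(39.64/4)×(-0.0078) = 0.07731 W/m².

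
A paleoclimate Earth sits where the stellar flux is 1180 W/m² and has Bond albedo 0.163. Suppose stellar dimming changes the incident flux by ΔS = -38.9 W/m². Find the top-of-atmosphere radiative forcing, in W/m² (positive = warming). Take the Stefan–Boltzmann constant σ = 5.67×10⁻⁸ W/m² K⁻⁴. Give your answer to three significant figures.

-8.14 W/m²

Only a fraction (1−α) is absorbed and it's spread over 4πR², so ΔF = (1−α)ΔS/4 = -8.140 W/m².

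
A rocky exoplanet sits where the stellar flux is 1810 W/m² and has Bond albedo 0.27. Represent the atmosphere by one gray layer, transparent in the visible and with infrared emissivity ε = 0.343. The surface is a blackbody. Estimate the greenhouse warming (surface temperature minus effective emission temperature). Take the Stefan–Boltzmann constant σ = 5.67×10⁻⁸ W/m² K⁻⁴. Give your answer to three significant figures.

13.3 K

Effective emission temperature (TOA balance): σT_e⁴ = S(1−α)/4 = 330.3 W/m² → T_e = 276.3 K.
The surface balance (absorbed SW + ε·downward IR = σT_s⁴) with T_a⁴ = T_s⁴/2 reduces to T_s = T_e·[2/(2−ε)]^¼ = 289.6 K.
Greenhouse warming: T_s − T_e = 13.30 K.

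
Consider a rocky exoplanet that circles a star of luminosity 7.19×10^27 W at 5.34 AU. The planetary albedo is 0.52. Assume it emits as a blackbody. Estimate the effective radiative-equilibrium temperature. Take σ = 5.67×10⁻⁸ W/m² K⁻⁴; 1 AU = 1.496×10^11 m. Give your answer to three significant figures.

d = 5.34 × 1.496×10^11 m = 7.989×10^11 m.
Spreading L over a sphere of radius d: S = 7.19×10^27/(4π·7.99×10^11²) = 896.5 W/m².
Averaging over the sphere, the absorbed flux is S(1−α)/4 = 107.6 W/m².
In equilibrium σT⁴ equals this, so T = 208.7 K.

209 K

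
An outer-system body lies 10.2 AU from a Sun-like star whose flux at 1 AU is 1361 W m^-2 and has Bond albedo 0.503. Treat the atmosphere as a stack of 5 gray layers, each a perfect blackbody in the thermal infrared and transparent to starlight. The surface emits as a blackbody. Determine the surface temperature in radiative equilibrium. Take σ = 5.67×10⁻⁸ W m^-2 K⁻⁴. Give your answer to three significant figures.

Irradiance scales as 1/d², so S = 1361 W m^-2 × (1/10.2)² = 13.08 W m^-2.
OLR = S(1−α)/4 = 1.625 W m^-2; the top layer radiates at T_e = 73.17 K.
With N = 5 opaque layers, T_s = (N+1)^(1/4)·T_e = 6^(1/4)·73.17 = 114.5 K.

115 kelvin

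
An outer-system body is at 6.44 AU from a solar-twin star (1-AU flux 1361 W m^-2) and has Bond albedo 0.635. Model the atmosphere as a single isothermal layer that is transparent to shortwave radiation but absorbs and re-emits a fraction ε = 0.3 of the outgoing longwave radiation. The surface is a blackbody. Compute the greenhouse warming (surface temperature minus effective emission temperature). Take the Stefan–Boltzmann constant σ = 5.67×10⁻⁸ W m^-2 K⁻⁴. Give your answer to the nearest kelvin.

4 K

By the inverse-square law, S = 1361/6.44² = 32.82 W m^-2.
Effective emission temperature (TOA balance): σT_e⁴ = S(1−α)/4 = 2.994 W m^-2 → T_e = 85.25 K.
For a single slab of emissivity ε, T_s⁴ = 2T_e⁴/(2−ε); thus T_s = 85.25·(1.176)^(1/4) = 88.78 K.
T_s − T_e = 88.78 − 85.25 = 3.535 K.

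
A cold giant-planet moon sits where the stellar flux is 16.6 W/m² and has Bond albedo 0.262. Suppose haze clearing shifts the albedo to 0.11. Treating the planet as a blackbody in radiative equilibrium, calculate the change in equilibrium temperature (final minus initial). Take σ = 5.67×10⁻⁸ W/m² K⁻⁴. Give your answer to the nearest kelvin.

Initial: T₁ = [S(1−0.262)/(4σ)]^(1/4) = 85.73 K.
With α = 0.11, T₂ = 89.84 K.
Change: 89.84 − 85.73 = 4.109 K.

4 K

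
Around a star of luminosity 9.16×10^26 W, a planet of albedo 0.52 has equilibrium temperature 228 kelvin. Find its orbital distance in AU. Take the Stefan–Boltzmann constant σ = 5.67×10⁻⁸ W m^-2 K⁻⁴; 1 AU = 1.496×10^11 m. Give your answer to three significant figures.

1.60 AU

Energy balance gives S = 4σT⁴/(1−α) = 1277 W m^-2.
S = L/(4πd²) → d = √(L/4πS) = √(9.16×10^26/(4π·1277)) = 2.389×10^11 m = 1.597 AU.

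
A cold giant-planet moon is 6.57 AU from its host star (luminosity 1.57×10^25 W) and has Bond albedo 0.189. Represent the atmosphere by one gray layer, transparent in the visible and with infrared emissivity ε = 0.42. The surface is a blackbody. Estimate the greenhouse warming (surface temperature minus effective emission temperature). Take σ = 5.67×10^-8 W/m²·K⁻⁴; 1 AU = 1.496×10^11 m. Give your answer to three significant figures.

Orbital distance: d = 6.57 AU = 9.829×10^11 m.
Spreading L over a sphere of radius d: S = 1.57×10^25/(4π·9.83×10^11²) = 1.293 W/m².
Effective emission temperature (TOA balance): σT_e⁴ = S(1−α)/4 = 0.2622 W/m² → T_e = 46.37 K.
Surface balance with a leaky layer gives σT_s⁴ = σT_e⁴·2/(2−ε), so T_s = T_e·[2/(2−0.42)]^(1/4) = 49.19 K.
Greenhouse warming: T_s − T_e = 2.815 K.

2.81 kelvin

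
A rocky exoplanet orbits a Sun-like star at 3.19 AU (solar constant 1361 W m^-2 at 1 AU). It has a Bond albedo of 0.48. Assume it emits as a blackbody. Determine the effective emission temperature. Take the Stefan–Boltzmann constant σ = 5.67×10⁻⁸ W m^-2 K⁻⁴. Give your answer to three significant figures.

Flux at the orbit: S = 1361/(3.19)² = 133.7 W m^-2.
Absorbed flux (global mean): S(1−α)/4 = 133.7·0.52/4 = 17.39 W m^-2.
In equilibrium σT⁴ equals this, so T = 132.3 K.

132 K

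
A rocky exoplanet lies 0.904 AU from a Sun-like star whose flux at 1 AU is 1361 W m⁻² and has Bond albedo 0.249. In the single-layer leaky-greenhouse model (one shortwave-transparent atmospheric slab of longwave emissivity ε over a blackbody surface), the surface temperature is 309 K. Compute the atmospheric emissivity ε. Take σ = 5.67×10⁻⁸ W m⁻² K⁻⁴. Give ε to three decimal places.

Irradiance scales as 1/d², so S = 1361 W m⁻² × (1/0.904)² = 1665 W m⁻².
Effective temperature: T_e = [S(1−α)/(4σ)]^(1/4) = 272.5 K.
Since (2−ε)/2 = (T_e/T_s)⁴ = 0.6049, ε = 0.7902.

0.790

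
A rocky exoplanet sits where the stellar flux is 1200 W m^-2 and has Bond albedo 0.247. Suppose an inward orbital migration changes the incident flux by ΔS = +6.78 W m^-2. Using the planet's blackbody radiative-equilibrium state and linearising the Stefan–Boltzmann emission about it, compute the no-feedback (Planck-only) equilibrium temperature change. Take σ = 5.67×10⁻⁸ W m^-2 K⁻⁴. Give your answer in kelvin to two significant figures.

Reference equilibrium: T_e = [S(1−α)/(4σ)]^(1/4) = 251.2 K.
ΔF = Δ[S(1−α)]/4 = (1−0.247)·+6.78/4 = 1.276 W m^-2.
Linearising σT⁴ gives d(σT⁴)/dT = 4σT_e³ = 3.597 W m^-2 per K.
Hence the no-feedback warming is ΔF/(4σT_e³) = 0.355 K.

0.35 K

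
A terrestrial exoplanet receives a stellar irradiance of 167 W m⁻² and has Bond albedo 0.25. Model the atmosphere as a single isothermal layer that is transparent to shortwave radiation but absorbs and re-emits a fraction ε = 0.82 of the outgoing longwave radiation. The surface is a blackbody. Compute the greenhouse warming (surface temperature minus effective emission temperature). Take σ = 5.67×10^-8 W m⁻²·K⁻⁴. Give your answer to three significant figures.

Effective emission temperature (TOA balance): σT_e⁴ = S(1−α)/4 = 31.31 W m⁻² → T_e = 153.3 K.
The surface balance (absorbed SW + ε·downward IR = σT_s⁴) with T_a⁴ = T_s⁴/2 reduces to T_s = T_e·[2/(2−ε)]^¼ = 174.9 K.
The atmosphere warms the surface by 21.62 K.

21.6 K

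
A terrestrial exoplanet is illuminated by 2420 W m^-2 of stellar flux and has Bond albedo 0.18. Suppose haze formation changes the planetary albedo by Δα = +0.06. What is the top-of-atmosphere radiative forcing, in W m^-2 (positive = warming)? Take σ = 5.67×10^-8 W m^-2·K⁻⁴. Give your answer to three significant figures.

TOA radiative forcing: ΔF = −S·Δα/4 = −2420·(+0.06)/4 = -36.30 W m^-2.

-36.3 W m^-2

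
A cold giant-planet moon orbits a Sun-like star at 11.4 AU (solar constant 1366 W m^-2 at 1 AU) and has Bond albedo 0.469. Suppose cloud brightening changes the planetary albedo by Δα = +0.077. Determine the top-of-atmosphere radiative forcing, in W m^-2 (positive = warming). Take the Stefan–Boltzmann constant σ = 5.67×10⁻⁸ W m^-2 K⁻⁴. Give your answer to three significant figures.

-0.202 W m^-2

By the inverse-square law, S = 1366/11.4² = 10.51 W m^-2.
ΔF = −(S/4)Δα = −(10.51/4)×(+0.077) = -0.2023 W m^-2.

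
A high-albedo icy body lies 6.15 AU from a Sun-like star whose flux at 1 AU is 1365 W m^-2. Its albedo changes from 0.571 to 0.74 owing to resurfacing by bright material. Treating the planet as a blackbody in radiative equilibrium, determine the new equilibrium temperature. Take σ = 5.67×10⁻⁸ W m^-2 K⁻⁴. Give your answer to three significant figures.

80.2 kelvin

By the inverse-square law, S = 1365/6.15² = 36.09 W m^-2.
New equilibrium: T₂ = [(1−0.74)·36.09/(4σ)]^(1/4) = 80.20 K.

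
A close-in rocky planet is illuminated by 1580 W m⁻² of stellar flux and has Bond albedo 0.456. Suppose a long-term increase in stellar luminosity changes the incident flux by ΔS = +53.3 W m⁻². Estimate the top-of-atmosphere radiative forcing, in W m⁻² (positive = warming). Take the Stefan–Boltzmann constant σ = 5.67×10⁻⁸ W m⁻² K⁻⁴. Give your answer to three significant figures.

7.25 W m⁻²

TOA radiative forcing: ΔF = (1−α)ΔS/4 = 0.544·(+53.3)/4 = 7.249 W m⁻².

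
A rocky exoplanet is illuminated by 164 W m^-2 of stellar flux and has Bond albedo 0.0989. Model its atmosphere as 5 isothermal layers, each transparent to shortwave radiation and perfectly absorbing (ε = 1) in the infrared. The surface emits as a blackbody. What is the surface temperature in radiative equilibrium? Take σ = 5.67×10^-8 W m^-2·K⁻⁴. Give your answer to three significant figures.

250 kelvin

The effective emission temperature is T_e = [S(1−α)/(4σ)]^¼ = 159.8 K.
With N = 5 opaque layers, T_s = (N+1)^(1/4)·T_e = 6^(1/4)·159.8 = 250.1 K.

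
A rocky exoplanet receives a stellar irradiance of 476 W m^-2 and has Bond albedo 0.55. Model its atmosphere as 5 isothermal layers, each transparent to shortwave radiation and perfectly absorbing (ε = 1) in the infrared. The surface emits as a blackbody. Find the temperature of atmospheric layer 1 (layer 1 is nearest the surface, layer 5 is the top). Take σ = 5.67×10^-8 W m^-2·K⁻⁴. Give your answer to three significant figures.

The effective emission temperature is T_e = [S(1−α)/(4σ)]^¼ = 175.3 K.
In the N-layer model, layer k (counted from the surface) has T_k = (N+1−k)^(1/4)·T_e.
With k = 1: T_1 = (5+1−1)^¼·175.3 K = 262.1 K.

262 K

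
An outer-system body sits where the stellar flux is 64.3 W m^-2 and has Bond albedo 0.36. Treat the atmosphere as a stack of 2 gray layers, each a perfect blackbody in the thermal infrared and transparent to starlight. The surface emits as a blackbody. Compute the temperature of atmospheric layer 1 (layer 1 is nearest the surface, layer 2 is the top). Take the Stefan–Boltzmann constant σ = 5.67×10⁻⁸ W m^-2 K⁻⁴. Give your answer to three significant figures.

OLR = S(1−α)/4 = 10.29 W m^-2; the top layer radiates at T_e = 116.1 K.
The net upward flux σT_e⁴ is constant between every pair of levels, so T_k⁴ = (N+1−k)T_e⁴.
T_1 = (2)^(1/4)·116.1 = 138.0 K.

138 kelvin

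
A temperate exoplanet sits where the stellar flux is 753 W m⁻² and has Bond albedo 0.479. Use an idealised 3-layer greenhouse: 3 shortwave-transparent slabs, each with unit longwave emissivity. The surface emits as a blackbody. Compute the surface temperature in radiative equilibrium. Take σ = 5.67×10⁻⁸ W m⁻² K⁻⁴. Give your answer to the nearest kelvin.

288 kelvin

Top-of-atmosphere balance: σT_e⁴ = S(1−α)/4 = 98.08 W m⁻² → T_e = 203.9 K.
With N = 3 opaque layers, T_s = (N+1)^(1/4)·T_e = 4^(1/4)·203.9 = 288.4 K.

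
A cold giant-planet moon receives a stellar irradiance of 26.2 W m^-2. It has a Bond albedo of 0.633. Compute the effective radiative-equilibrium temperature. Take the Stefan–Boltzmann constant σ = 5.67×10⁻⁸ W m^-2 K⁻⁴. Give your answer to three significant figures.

The planet absorbs (1−α)S over its disc πR² and re-emits over 4πR², so the mean absorbed flux is (1−0.633)·26.20/4 = 2.404 W m^-2.
Balancing against σT⁴: T = (2.404/5.67×10⁻⁸)^(1/4) = 80.69 K.

80.7 K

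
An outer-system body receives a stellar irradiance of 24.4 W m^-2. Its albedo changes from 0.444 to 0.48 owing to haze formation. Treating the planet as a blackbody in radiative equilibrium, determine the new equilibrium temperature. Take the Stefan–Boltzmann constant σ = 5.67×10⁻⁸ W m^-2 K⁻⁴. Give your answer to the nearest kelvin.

86 K

T₂ = [S(1−α₂)/(4σ)]^(1/4) = [24.40·0.52/(4σ)]^(1/4) = 86.48 K.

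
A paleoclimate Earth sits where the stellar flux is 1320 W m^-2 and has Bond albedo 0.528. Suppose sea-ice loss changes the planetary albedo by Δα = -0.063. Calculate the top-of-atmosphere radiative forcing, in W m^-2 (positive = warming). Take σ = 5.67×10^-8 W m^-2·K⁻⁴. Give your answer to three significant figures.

20.8 W m^-2

TOA radiative forcing: ΔF = −S·Δα/4 = −1320·(-0.063)/4 = 20.79 W m^-2.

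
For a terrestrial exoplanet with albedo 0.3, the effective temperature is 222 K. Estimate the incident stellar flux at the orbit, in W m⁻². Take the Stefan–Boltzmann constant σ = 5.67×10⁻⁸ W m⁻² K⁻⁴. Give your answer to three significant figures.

787 W m⁻²

Invert the energy balance for S: S = 4σT⁴/(1−α).
The emitted flux is σT⁴ = 137.7 W m⁻².
S = 4·137.7/0.7 = 787.0 W m⁻².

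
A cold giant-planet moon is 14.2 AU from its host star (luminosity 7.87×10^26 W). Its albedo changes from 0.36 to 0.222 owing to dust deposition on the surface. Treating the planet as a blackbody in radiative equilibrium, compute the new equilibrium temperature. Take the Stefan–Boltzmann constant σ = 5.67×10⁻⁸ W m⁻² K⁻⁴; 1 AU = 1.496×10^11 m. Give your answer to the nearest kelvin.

83 kelvin

d = 14.2 × 1.496×10^11 m = 2.124×10^12 m.
Spreading L over a sphere of radius d: S = 7.87×10^26/(4π·2.12×10^12²) = 13.88 W m⁻².
With the new albedo, S(1−α₂)/4 = 2.699 W m⁻², so T₂ = 83.06 K.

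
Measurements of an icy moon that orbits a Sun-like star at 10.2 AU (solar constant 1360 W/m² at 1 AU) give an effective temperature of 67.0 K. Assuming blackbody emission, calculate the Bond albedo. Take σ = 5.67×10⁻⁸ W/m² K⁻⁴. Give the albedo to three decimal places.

By the inverse-square law, S = 1360/10.2² = 13.07 W/m².
Rearranging the radiative balance, α = 1 − 4σT⁴/S.
4σT⁴ = 4·5.67×10⁻⁸·(67.0)⁴ = 4.570 W/m².
1−α = 4.570/13.07 = 0.3496, so α = 0.6504.

0.650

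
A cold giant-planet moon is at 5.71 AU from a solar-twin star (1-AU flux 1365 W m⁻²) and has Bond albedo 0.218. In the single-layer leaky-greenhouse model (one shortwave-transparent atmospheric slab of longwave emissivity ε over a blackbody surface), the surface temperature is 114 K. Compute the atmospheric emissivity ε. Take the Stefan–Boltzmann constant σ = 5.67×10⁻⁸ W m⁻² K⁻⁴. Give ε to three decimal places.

0.291

Flux at the orbit: S = 1365/(5.71)² = 41.87 W m⁻².
TOA balance gives T_e = 109.6 K.
T_s⁴ = T_e⁴·2/(2−ε) → ε = 2 − 2(T_e/T_s)⁴ = 2 − 2·(109.6/114)⁴ = 0.2906.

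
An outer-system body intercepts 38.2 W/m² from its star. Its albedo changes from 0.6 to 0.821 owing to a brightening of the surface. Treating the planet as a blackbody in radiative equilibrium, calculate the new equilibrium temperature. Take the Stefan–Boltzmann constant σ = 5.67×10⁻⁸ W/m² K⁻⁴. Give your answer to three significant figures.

74.1 kelvin

New equilibrium: T₂ = [(1−0.821)·38.20/(4σ)]^(1/4) = 74.10 K.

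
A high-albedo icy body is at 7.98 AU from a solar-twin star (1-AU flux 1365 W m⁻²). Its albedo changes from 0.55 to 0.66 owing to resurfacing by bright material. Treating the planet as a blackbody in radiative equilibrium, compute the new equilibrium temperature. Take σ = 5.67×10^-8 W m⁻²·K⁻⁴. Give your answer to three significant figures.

By the inverse-square law, S = 1365/7.98² = 21.44 W m⁻².
With the new albedo, S(1−α₂)/4 = 1.822 W m⁻², so T₂ = 75.29 K.

75.3 K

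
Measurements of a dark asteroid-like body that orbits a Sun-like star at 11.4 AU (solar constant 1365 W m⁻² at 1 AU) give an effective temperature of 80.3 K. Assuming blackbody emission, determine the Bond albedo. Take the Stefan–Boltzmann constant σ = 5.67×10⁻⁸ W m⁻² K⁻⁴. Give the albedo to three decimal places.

0.102

Irradiance scales as 1/d², so S = 1365 W m⁻² × (1/11.4)² = 10.50 W m⁻².
Energy balance: S(1−α)/4 = σT⁴, so 1−α = 4σT⁴/S.
σT⁴ = 2.357 W m⁻², so 4σT⁴ = 9.430 W m⁻².
1−α = 9.430/10.50 = 0.8978, so α = 0.1022.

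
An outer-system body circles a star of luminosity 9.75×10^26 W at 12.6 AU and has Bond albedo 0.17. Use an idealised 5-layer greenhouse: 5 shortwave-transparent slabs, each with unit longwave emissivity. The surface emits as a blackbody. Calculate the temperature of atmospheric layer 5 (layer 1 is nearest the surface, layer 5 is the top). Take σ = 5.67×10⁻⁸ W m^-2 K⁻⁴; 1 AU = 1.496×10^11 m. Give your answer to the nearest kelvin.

95 kelvin

Orbital distance: d = 12.6 AU = 1.885×10^12 m.
Flux at the orbit: S = L/(4πd²) = 9.75×10^26/(4π·(1.88×10^12)²) = 21.84 W m^-2.
Top-of-atmosphere balance: σT_e⁴ = S(1−α)/4 = 4.531 W m^-2 → T_e = 94.55 K.
In the N-layer model, layer k (counted from the surface) has T_k = (N+1−k)^(1/4)·T_e.
With k = 5: T_5 = (5+1−5)^¼·94.55 K = 94.55 K.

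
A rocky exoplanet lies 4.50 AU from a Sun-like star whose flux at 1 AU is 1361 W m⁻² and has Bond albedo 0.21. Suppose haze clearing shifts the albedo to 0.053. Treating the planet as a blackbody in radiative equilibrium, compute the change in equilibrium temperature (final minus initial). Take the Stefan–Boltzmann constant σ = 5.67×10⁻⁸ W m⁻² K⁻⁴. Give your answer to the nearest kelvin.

By the inverse-square law, S = 1361/4.50² = 67.21 W m⁻².
Initial: T₁ = [S(1−0.21)/(4σ)]^(1/4) = 123.7 K.
With α = 0.053, T₂ = 129.4 K.
ΔT = T₂ − T₁ = 5.734 K.

6 kelvin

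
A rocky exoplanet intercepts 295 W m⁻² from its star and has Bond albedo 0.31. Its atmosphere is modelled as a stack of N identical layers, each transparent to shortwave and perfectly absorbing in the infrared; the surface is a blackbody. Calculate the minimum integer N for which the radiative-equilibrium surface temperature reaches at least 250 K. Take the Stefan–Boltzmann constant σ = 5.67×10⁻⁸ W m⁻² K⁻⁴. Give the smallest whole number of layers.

The effective emission temperature is T_e = [S(1−α)/(4σ)]^¼ = 173.1 K.
T_s = (N+1)^(1/4)·T_e ≥ 250 K requires N+1 ≥ (T_s/T_e)⁴ = (250/173.1)⁴ = 4.352.
So N ≥ 3.352; the smallest integer is N = 4.

4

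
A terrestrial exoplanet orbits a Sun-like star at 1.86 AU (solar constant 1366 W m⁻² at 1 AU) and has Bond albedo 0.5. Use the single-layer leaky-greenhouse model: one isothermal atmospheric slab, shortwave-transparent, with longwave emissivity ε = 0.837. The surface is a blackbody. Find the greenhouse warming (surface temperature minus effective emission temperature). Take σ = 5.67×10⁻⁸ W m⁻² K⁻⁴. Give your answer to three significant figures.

24.9 kelvin

Flux at the orbit: S = 1366/(1.86)² = 394.8 W m⁻².
At the top of the atmosphere, σT_e⁴ = S(1−α)/4 = 49.36 W m⁻², giving T_e = 171.8 K.
Surface balance with a leaky layer gives σT_s⁴ = σT_e⁴·2/(2−ε), so T_s = T_e·[2/(2−0.837)]^(1/4) = 196.7 K.
Greenhouse warming: T_s − T_e = 24.93 K.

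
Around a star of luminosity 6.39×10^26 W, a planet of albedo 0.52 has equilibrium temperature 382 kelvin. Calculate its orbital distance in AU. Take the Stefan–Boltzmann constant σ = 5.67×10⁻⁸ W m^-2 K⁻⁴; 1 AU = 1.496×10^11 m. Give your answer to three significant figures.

0.475 AU

The flux needed for this T is 4σT⁴/(1−0.52) = 10060 W m^-2.
Then d = [L/(4πS)]^(1/2) = 7.109×10^10 m, i.e. 0.4752 AU.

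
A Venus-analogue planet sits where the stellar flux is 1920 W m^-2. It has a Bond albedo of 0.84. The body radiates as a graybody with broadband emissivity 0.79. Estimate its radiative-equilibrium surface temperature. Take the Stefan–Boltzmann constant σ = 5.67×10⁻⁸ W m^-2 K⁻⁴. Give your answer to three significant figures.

Absorbed flux (global mean): S(1−α)/4 = 1920·0.16/4 = 76.80 W m^-2.
Equating to εσT⁴ with ε = 0.79: T = (76.80/0.79σ)^(1/4) = 203.5 K.

203 K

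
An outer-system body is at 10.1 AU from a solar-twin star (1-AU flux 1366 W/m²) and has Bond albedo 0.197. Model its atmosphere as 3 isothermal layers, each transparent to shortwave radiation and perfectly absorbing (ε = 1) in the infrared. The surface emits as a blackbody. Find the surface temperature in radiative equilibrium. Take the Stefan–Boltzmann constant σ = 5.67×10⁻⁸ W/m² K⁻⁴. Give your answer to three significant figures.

Flux at the orbit: S = 1366/(10.1)² = 13.39 W/m².
The effective emission temperature is T_e = [S(1−α)/(4σ)]^¼ = 82.98 K.
Layer-by-layer balance gives σT_s⁴ = (N+1)σT_e⁴, so T_s = 4^¼·82.98 = 117.4 K.

117 kelvin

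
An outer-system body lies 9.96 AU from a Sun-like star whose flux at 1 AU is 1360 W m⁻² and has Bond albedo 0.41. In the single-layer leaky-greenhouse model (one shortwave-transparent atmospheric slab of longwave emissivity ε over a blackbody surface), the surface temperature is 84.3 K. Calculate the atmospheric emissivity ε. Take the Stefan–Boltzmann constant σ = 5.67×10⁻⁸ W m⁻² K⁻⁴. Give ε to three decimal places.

By the inverse-square law, S = 1360/9.96² = 13.71 W m⁻².
Effective temperature: T_e = [S(1−α)/(4σ)]^(1/4) = 77.28 K.
T_s⁴ = T_e⁴·2/(2−ε) → ε = 2 − 2(T_e/T_s)⁴ = 2 − 2·(77.28/84.3)⁴ = 0.5876.

0.588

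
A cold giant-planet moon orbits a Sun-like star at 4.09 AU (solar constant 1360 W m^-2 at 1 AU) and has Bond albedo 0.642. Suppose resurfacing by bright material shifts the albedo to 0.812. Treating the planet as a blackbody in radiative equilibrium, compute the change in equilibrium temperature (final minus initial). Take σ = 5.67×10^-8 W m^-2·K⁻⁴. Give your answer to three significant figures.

-15.8 K

By the inverse-square law, S = 1360/4.09² = 81.30 W m^-2.
Before: T₁ = [81.30·0.358/(4σ)]^(1/4) = 106.4 K.
Final:   T₂ = [S(1−0.812)/(4σ)]^(1/4) = 90.60 K.
ΔT = T₂ − T₁ = -15.83 K.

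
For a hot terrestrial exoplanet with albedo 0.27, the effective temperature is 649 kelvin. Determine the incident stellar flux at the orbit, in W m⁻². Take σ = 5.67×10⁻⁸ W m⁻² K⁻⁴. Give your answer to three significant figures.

From S(1−α)/4 = σT⁴: S = 4σT⁴/(1−α).
The emitted flux is σT⁴ = 10060 W m⁻².
So S = 4×10060/(1−0.27) = 55120 W m⁻².

55100 W m⁻²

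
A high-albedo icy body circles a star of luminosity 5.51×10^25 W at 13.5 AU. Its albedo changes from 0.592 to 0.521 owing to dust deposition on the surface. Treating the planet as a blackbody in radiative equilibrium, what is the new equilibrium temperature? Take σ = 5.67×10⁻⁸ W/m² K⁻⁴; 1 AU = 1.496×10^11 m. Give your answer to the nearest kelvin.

39 K

d = 13.5 × 1.496×10^11 m = 2.020×10^12 m.
Spreading L over a sphere of radius d: S = 5.51×10^25/(4π·2.02×10^12²) = 1.075 W/m².
New equilibrium: T₂ = [(1−0.521)·1.075/(4σ)]^(1/4) = 38.82 K.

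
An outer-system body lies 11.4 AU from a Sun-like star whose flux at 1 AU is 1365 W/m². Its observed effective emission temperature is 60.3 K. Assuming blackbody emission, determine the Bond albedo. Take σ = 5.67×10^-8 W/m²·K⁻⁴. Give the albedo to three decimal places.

Flux at the orbit: S = 1365/(11.4)² = 10.50 W/m².
Energy balance: S(1−α)/4 = σT⁴, so 1−α = 4σT⁴/S.
σT⁴ = 0.7496 W/m², so 4σT⁴ = 2.999 W/m².
Hence α = 1 − 2.999/10.50 = 0.7145.

0.715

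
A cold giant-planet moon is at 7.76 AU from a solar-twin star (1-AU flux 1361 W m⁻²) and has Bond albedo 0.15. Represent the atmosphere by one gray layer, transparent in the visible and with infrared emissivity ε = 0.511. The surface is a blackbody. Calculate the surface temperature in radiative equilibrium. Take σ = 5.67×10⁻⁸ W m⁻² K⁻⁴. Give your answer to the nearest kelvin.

By the inverse-square law, S = 1361/7.76² = 22.60 W m⁻².
At the top of the atmosphere, σT_e⁴ = S(1−α)/4 = 4.803 W m⁻², giving T_e = 95.94 K.
For a single slab of emissivity ε, T_s⁴ = 2T_e⁴/(2−ε); thus T_s = 95.94·(1.343)^(1/4) = 103.3 K.

103 kelvin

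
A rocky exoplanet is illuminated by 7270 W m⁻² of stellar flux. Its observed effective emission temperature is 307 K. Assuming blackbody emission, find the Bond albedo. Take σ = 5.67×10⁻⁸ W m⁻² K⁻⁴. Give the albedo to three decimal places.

0.723

From σT⁴ = S(1−α)/4 we invert for α: 1−α = 4σT⁴/S.
σT⁴ = 503.7 W m⁻², so 4σT⁴ = 2015 W m⁻².
1−α = 2015/7270 = 0.2771, so α = 0.7229.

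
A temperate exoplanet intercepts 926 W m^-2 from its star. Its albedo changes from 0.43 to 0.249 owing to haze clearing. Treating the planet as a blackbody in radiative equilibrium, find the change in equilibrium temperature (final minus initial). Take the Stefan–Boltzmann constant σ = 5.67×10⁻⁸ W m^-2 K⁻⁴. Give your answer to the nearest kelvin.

Initial: T₁ = [S(1−0.43)/(4σ)]^(1/4) = 219.6 K.
After:  T₂ = [926.0·0.751/(4σ)]^(1/4) = 235.3 K.
ΔT = T₂ − T₁ = 15.68 K.

16 K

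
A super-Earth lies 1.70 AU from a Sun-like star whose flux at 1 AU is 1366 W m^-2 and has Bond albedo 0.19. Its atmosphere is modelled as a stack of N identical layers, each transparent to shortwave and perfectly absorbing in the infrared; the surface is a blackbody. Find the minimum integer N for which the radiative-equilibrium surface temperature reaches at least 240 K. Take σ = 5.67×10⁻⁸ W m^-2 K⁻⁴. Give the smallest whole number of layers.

Irradiance scales as 1/d², so S = 1366 W m^-2 × (1/1.70)² = 472.7 W m^-2.
Top-of-atmosphere balance: σT_e⁴ = S(1−α)/4 = 95.71 W m^-2 → T_e = 202.7 K.
Since T_s⁴ = (N+1)T_e⁴, we need N ≥ (T_s/T_e)⁴ − 1 = 0.965.
The minimum whole number is N = 1.

1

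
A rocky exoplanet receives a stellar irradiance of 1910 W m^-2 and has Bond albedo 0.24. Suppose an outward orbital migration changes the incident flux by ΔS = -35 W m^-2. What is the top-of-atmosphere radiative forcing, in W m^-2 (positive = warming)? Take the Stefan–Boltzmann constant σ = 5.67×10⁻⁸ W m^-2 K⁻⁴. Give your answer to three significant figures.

ΔF = Δ[S(1−α)]/4 = (1−0.24)·-35/4 = -6.650 W m^-2.

-6.65 W m^-2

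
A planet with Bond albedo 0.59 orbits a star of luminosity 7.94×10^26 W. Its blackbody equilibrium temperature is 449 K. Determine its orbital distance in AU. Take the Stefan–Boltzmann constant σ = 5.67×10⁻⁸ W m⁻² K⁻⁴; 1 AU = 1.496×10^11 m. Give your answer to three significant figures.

0.354 AU

The flux needed for this T is 4σT⁴/(1−0.59) = 22480 W m⁻².
From L = 4πd²S, d = √(7.94×10^26/(4π·22480)) = 5.301×10^10 m = 0.3544 AU.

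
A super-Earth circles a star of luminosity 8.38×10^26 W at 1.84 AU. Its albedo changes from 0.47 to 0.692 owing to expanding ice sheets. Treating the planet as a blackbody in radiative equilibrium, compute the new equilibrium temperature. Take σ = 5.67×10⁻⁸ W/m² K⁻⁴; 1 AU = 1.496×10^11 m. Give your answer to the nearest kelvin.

186 K

d = 1.84 × 1.496×10^11 m = 2.753×10^11 m.
Flux at the orbit: S = L/(4πd²) = 8.38×10^26/(4π·(2.75×10^11)²) = 880.1 W/m².
With the new albedo, S(1−α₂)/4 = 67.77 W/m², so T₂ = 185.9 K.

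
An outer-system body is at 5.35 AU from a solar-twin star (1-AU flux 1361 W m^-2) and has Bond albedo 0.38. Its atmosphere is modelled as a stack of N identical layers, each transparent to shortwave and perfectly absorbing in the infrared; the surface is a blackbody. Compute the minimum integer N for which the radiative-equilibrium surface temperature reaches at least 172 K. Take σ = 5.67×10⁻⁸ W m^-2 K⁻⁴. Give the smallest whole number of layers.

6

By the inverse-square law, S = 1361/5.35² = 47.55 W m^-2.
OLR = S(1−α)/4 = 7.370 W m^-2; the top layer radiates at T_e = 106.8 K.
T_s = (N+1)^(1/4)·T_e ≥ 172 K requires N+1 ≥ (T_s/T_e)⁴ = (172/106.8)⁴ = 6.733.
Rounding up, N = 6.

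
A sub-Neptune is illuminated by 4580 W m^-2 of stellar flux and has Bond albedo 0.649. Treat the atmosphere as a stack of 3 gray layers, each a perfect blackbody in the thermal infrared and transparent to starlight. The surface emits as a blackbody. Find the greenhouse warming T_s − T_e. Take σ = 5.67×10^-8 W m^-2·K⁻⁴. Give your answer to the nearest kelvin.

Top-of-atmosphere balance: σT_e⁴ = S(1−α)/4 = 401.9 W m^-2 → T_e = 290.2 K.
T_s = (N+1)^(1/4)·T_e = 410.3 K.
Warming: T_s − T_e = 120.2 K.

120 kelvin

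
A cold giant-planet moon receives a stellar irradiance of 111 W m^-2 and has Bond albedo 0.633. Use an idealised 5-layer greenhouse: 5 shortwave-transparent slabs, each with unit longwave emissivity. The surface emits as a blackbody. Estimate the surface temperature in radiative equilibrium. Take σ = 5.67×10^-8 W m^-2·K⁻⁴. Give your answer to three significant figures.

Top-of-atmosphere balance: σT_e⁴ = S(1−α)/4 = 10.18 W m^-2 → T_e = 115.8 K.
Layer-by-layer balance gives σT_s⁴ = (N+1)σT_e⁴, so T_s = 6^¼·115.8 = 181.2 K.

181 kelvin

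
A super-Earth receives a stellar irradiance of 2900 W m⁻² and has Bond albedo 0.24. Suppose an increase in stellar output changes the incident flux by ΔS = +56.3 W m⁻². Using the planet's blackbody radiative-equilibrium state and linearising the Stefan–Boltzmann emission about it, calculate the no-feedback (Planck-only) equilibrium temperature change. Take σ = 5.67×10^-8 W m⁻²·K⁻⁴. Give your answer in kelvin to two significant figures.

Unperturbed T_e = [2900·(1−0.24)/(4σ)]^¼ = 314.0 K.
TOA radiative forcing: ΔF = (1−α)ΔS/4 = 0.76·(+56.3)/4 = 10.70 W m⁻².
Planck response: λ_P = 4σT_e³ = 4·5.67×10⁻⁸·(314.0)³ = 7.020 W m⁻²/K.
ΔT₀ = ΔF/λ_P = 10.70/7.020 = 1.52 K.

1.5 kelvin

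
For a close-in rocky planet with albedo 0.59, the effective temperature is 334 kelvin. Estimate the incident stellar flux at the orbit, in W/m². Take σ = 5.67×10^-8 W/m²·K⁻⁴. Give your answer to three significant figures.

Invert the energy balance for S: S = 4σT⁴/(1−α).
The emitted flux is σT⁴ = 705.6 W/m².
S = 4·705.6/0.41 = 6884 W/m².

6880 W/m²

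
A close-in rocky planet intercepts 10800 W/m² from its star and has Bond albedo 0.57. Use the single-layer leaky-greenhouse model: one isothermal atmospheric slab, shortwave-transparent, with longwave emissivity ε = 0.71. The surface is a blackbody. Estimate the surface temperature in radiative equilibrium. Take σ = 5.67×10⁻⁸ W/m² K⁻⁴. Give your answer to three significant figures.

The planet radiates to space at T_e = [S(1−α)/(4σ)]^(1/4) = 378.3 K.
The surface balance (absorbed SW + ε·downward IR = σT_s⁴) with T_a⁴ = T_s⁴/2 reduces to T_s = T_e·[2/(2−ε)]^¼ = 422.1 K.

422 K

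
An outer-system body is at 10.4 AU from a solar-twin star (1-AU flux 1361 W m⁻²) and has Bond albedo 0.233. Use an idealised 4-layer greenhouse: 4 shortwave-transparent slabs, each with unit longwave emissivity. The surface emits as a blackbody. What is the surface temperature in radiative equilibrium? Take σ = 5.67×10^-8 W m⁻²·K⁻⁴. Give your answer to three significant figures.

Irradiance scales as 1/d², so S = 1361 W m⁻² × (1/10.4)² = 12.58 W m⁻².
Top-of-atmosphere balance: σT_e⁴ = S(1−α)/4 = 2.413 W m⁻² → T_e = 80.77 K.
With N = 4 opaque layers, T_s = (N+1)^(1/4)·T_e = 5^(1/4)·80.77 = 120.8 K.

121 kelvin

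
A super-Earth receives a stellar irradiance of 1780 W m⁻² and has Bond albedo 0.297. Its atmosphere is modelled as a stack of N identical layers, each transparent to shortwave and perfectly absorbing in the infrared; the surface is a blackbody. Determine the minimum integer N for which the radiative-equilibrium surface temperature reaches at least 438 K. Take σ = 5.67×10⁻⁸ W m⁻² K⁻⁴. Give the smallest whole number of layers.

6

Top-of-atmosphere balance: σT_e⁴ = S(1−α)/4 = 312.8 W m⁻² → T_e = 272.5 K.
Need (N+1)T_e⁴ ≥ T_s⁴, i.e. N+1 ≥ (438/272.5)⁴ = 6.671.
So N ≥ 5.671; the smallest integer is N = 6.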